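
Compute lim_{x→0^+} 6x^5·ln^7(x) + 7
The product is a 0·∞ indeterminate form at x → 0⁺.
Rewrite the product as 6·ln^7(x) / x^(-5) and apply L'Hôpital, or use the standard hierarchy x^(-5) ≫ |ln x|^7 as x → 0⁺.
The indeterminate product → 0, so the limit = 7.

Final answer: 7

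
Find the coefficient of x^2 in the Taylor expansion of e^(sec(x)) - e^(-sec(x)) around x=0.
Expand to order 2: e^(sec(x)) - e^(-sec(x)) = x^2·(e^(-1)/2 + e/2) - e^(-1) + e + O(x^3).
The coefficient of x^2 is e^(-1)/2 + e/2.

Final answer: e^(-1)/2 + e/2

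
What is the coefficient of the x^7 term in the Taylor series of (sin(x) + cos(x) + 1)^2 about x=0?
Expand to order 7: (sin(x) + cos(x) + 1)^2 = -13·x^7/504 - x^6/360 + 17·x^5/60 + x^4/12 - 5·x^3/3 - x^2 + 4·x + 4 + O(x^8).
The coefficient of x^7 is -13/504.

Final answer: -13/504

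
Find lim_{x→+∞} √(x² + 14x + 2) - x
This is an ∞ − ∞ indeterminate form.
Multiply and divide by the conjugate √(x²+14x + 2) + x; the x² terms cancel, leaving (14x + 2)/(√(x²+14x + 2)+x) → 14/2 = 7.
Limit = 7.

Final answer: 7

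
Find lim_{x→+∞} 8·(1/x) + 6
Evaluate the dominant behaviour as x → +∞; each term tends to a finite value or vanishes.
Limit = 6.

Final answer: 6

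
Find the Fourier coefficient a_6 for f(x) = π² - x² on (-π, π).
a_6 = (1/π) ∫_{-π}^{π} f(x)·cos(6x) dx.
Evaluate the integral (use parity and integration by parts as needed): a_6 = -1/9.

Final answer: -1/9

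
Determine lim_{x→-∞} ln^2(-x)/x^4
This is an ∞/∞ indeterminate form as x → -∞.
Compare growth rates of the dominant terms (exponentials ≫ polynomials ≫ logarithms), or apply L'Hôpital's rule; the quotient → 0.
Limit = 0.

Final answer: 0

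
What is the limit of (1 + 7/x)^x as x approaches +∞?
As x → +∞: this is the defining limit (1 + 7/x)^x → e^7.
Limit = e^(7).

Final answer: e^(7)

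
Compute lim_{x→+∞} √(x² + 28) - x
This is an ∞ − ∞ indeterminate form.
Multiply and divide by the conjugate √(x²+28) + x; the x² terms cancel, leaving 28/(√(x²+28)+x) → 0.
Limit = 0.

Final answer: 0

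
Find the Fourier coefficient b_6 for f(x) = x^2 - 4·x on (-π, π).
b_6 = (1/π) ∫_{-π}^{π} f(x)·sin(6x) dx.
Evaluate the integral (use parity and integration by parts as needed): b_6 = 4/3.

Final answer: 4/3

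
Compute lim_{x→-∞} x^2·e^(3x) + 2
The product is a 0·∞ indeterminate form at x → -∞.
Rewrite the product as x^2 / e^(-3x) (an ∞/∞ form) and apply L'Hôpital, or use the standard hierarchy e^(3|x|) ≫ |x^2| as x → -∞.
The indeterminate product → 0, so the limit = 2.

Final answer: 2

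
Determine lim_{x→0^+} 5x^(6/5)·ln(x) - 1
The product is a 0·∞ indeterminate form at x → 0⁺.
Rewrite the product as 5·ln(x) / x^(-6/5) and apply L'Hôpital, or use the standard hierarchy x^(-6/5) ≫ |ln x| as x → 0⁺.
The indeterminate product → 0, so the limit = -1.

Final answer: -1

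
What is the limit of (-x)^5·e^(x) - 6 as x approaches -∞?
The product is a 0·∞ indeterminate form at x → -∞.
Rewrite the product as (-x)^5 / e^(-x) (an ∞/∞ form) and apply L'Hôpital, or use the standard hierarchy e^(|x|) ≫ |(-x)^5| as x → -∞.
The indeterminate product → 0, so the limit = -6.

Final answer: -6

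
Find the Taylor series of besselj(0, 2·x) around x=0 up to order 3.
1 - x^2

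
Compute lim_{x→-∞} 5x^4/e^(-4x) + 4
The quotient is an ∞/∞ indeterminate form as x → -∞.
Compare growth rates of the dominant terms (exponentials ≫ polynomials ≫ logarithms), or apply L'Hôpital's rule; the quotient → 0.
Adding the constant: 0 + 4 = 4. Limit = 4.

Final answer: 4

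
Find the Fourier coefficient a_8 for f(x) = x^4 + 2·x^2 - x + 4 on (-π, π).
a_8 = (1/π) ∫_{-π}^{π} f(x)·cos(8x) dx.
Evaluate the integral (use parity and integration by parts as needed): a_8 = 29/256 + π^2/8.

Final answer: 29/256 + π^2/8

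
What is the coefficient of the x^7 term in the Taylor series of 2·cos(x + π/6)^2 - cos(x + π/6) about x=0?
Expand to order 7: 2·cos(x + π/6)^2 - cos(x + π/6) = x^7·(-1/10080 + 4·√(3)/315) + x^6·(-2/45 + √(3)/1440) + x^5·(1/240 - 2·√(3)/15) + x^4·(1/3 - √(3)/48) + x^3·(-1/12 + 2·√(3)/3) + x^2·(-1 + √(3)/4) + x·(1/2 - √(3)) - √(3)/2 + 3/2 + O(x^8).
The coefficient of x^7 is -1/10080 + 4·√(3)/315.

Final answer: -1/10080 + 4·√(3)/315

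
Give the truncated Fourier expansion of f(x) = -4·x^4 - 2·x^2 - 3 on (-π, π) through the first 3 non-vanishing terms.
(-184 + 32·π^2)·cos(x) + (10 - 8·π^2)·cos(2·x) - 4·π^4/5 - 2·π^2/3 - 3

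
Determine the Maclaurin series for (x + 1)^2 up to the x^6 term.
x^2 + 2·x + 1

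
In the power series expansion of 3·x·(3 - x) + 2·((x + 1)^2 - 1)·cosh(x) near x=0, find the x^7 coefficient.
Expand to order 7: 3·x·(3 - x) + 2·((x + 1)^2 - 1)·cosh(x) = x^7/180 + x^6/12 + x^5/6 + x^4 + 2·x^3 - x^2 + 13·x + O(x^8).
The coefficient of x^7 is 1/180.

Final answer: 1/180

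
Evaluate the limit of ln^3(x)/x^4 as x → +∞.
This is an ∞/∞ indeterminate form as x → +∞.
The polynomial denominator x^4 dominates the logarithmic numerator (any positive power of x ≫ ln^3(x) as x → ∞), so the quotient → 0.
Limit = 0.

Final answer: 0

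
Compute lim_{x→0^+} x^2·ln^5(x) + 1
The product is a 0·∞ indeterminate form at x → 0⁺.
Rewrite the product as ln^5(x) / x^(-2) and apply L'Hôpital, or use the standard hierarchy x^(-2) ≫ |ln x|^5 as x → 0⁺.
The indeterminate product → 0, so the limit = 1.

Final answer: 1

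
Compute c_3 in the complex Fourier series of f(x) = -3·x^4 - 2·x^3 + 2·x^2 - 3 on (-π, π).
Compute the real Fourier coefficients first: a_3 = -8/3 + 8·π^2/3, b_3 = 8/9 - 4·π^2/3.
Then c_3 = (a_3 − i·b_3)/2 = -4/3 + 4·π^2/3 - 4·i/9 + 2·i·π^2/3.

Final answer: -4/3 + 4·π^2/3 - 4·i/9 + 2·i·π^2/3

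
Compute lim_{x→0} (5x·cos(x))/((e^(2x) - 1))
Both numerator and denominator → 0 as x → 0; this is a 0/0 indeterminate form.
Expand each to leading order near x = 0: numerator ~ 5·x, denominator ~ 2·x.
The limit of the ratio is 5/2.

Final answer: 5/2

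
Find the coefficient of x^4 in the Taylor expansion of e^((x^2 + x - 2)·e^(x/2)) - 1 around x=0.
Expand to order 4: e^((x^2 + x - 2)·e^(x/2)) - 1 = 59·x^4·e^(-2)/64 + 7·x^3·e^(-2)/12 + 5·x^2·e^(-2)/4 - 1 + e^(-2) + O(x^5).
The coefficient of x^4 is 59·e^(-2)/64.

Final answer: 59·e^(-2)/64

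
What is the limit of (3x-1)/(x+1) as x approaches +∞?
Evaluate the dominant behaviour as x → +∞; each term tends to a finite value or vanishes.
Limit = 3.

Final answer: 3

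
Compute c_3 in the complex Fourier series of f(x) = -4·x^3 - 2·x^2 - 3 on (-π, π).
Compute the real Fourier coefficients first: a_3 = 8/9, b_3 = 16/9 - 8·π^2/3.
Then c_3 = (a_3 − i·b_3)/2 = 4/9 - 8·i/9 + 4·i·π^2/3.

Final answer: 4/9 - 8·i/9 + 4·i·π^2/3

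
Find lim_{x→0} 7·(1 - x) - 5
Direct substitution at x = 0 gives 2.

Final answer: 2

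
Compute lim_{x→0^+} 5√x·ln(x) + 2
The product is a 0·∞ indeterminate form at x → 0⁺.
Rewrite the product as 5·ln(x) / x^(-1/2) and apply L'Hôpital, or use the standard hierarchy x^(-1/2) ≫ |ln x| as x → 0⁺.
The indeterminate product → 0, so the limit = 2.

Final answer: 2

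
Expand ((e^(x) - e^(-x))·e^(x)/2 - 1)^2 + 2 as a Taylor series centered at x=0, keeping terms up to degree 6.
58·x^6/45 + 26·x^5/15 + 5·x^4/3 + 2·x^3/3 - x^2 - 2·x + 3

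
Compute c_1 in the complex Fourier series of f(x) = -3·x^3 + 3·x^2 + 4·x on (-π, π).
Compute the real Fourier coefficients first: a_1 = -12, b_1 = 44 - 6·π^2.
Then c_1 = (a_1 − i·b_1)/2 = -6 - 22·i + 3·i·π^2.

Final answer: -6 - 22·i + 3·i·π^2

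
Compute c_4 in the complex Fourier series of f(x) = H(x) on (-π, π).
Compute the real Fourier coefficients first: a_4 = 0, b_4 = 0.
Then c_4 = (a_4 − i·b_4)/2 = 0.

Final answer: 0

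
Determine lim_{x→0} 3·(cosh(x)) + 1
Direct substitution at x = 0 gives 4.

Final answer: 4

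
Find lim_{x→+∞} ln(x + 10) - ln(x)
This is an ∞ − ∞ indeterminate form.
Combine the logarithms: ln(x+10) − ln(x) = ln((x+10)/(x)) = ln(1 + 10/(x)) → ln(1) = 0.
Limit = 0.

Final answer: 0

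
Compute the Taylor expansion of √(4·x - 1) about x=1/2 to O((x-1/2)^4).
1 + 2·(x - 1/2) - 2·(x - 1/2)^2 + 4·(x - 1/2)^3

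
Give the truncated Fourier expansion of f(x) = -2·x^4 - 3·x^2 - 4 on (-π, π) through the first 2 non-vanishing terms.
(-84 + 16·π^2)·cos(x) - 2·π^4/5 - π^2 - 4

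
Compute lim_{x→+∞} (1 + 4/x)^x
As x → +∞: this is the defining limit (1 + 4/x)^x → e^4.
Limit = e^(4).

Final answer: e^(4)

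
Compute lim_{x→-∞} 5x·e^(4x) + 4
The product is a 0·∞ indeterminate form at x → -∞.
Rewrite the product as 5x / e^(-4x) (an ∞/∞ form) and apply L'Hôpital, or use the standard hierarchy e^(4|x|) ≫ |x| as x → -∞.
The indeterminate product → 0, so the limit = 4.

Final answer: 4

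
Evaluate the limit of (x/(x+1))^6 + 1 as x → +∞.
As x → +∞: x/(x+1) = 1/(1 + 1/x) → 1, and the 6th power of a limit-1 base also → 1; with the additive constant, 1 + 1 = 2.
Limit = 2.

Final answer: 2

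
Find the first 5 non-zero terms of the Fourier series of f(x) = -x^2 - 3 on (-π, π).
4·cos(x) - cos(2·x) + 4·cos(3·x)/9 - cos(4·x)/4 - π^2/3 - 3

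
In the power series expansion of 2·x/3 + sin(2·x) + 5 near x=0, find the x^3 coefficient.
Expand to order 3: 2·x/3 + sin(2·x) + 5 = -4·x^3/3 + 8·x/3 + 5 + O(x^4).
The coefficient of x^3 is -4/3.

Final answer: -4/3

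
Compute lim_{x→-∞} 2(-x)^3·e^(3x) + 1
The product is a 0·∞ indeterminate form at x → -∞.
Rewrite the product as 2(-x)^3 / e^(-3x) (an ∞/∞ form) and apply L'Hôpital, or use the standard hierarchy e^(3|x|) ≫ |(-x)^3| as x → -∞.
The indeterminate product → 0, so the limit = 1.

Final answer: 1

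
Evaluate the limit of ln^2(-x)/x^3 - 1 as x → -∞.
The quotient is an ∞/∞ indeterminate form as x → -∞.
Compare growth rates of the dominant terms (exponentials ≫ polynomials ≫ logarithms), or apply L'Hôpital's rule; the quotient → 0.
Adding the constant: 0 - 1 = -1. Limit = -1.

Final answer: -1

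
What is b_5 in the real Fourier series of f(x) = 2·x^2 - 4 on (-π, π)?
b_5 = (1/π) ∫_{-π}^{π} f(x)·sin(5x) dx.
Evaluate the integral (use parity and integration by parts as needed): b_5 = 0.

Final answer: 0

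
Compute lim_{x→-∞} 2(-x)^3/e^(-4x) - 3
The quotient is an ∞/∞ indeterminate form as x → -∞.
Compare growth rates of the dominant terms (exponentials ≫ polynomials ≫ logarithms), or apply L'Hôpital's rule; the quotient → 0.
Adding the constant: 0 - 3 = -3. Limit = -3.

Final answer: -3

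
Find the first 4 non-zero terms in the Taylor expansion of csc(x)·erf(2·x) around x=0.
-2767·x^6/(540·√(π)) + 503·x^4/(90·√(π)) - 14·x^2/(3·√(π)) + 4/√(π)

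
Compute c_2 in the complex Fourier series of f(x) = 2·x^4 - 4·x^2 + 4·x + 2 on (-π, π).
Compute the real Fourier coefficients first: a_2 = -10 + 4·π^2, b_2 = -4.
Then c_2 = (a_2 − i·b_2)/2 = -5 + 2·π^2 + 2·i.

Final answer: -5 + 2·π^2 + 2·i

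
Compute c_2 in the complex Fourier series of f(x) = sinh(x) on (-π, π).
Compute the real Fourier coefficients first: a_2 = 0, b_2 = -4·sinh(π)/(5·π).
Then c_2 = (a_2 − i·b_2)/2 = 2·i·sinh(π)/(5·π).

Final answer: 2·i·sinh(π)/(5·π)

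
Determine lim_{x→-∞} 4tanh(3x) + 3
Evaluate the dominant behaviour as x → -∞; each term tends to a finite value or vanishes.
Limit = -1.

Final answer: -1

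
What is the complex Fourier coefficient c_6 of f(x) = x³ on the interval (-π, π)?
Compute the real Fourier coefficients first: a_6 = 0, b_6 = 1/18 - π^2/3.
Then c_6 = (a_6 − i·b_6)/2 = -i/36 + i·π^2/6.

Final answer: -i/36 + i·π^2/6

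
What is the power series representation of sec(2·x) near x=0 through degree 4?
10·x^4/3 + 2·x^2 + 1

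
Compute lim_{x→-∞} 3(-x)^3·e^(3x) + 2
The product is a 0·∞ indeterminate form at x → -∞.
Rewrite the product as 3(-x)^3 / e^(-3x) (an ∞/∞ form) and apply L'Hôpital, or use the standard hierarchy e^(3|x|) ≫ |(-x)^3| as x → -∞.
The indeterminate product → 0, so the limit = 2.

Final answer: 2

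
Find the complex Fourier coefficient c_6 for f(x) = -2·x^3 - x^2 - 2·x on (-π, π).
Compute the real Fourier coefficients first: a_6 = -1/9, b_6 = 5/9 + 2·π^2/3.
Then c_6 = (a_6 − i·b_6)/2 = -1/18 - i·π^2/3 - 5·i/18.

Final answer: -1/18 - i·π^2/3 - 5·i/18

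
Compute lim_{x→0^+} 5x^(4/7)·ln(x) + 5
The product is a 0·∞ indeterminate form at x → 0⁺.
Rewrite the product as 5·ln(x) / x^(-4/7) and apply L'Hôpital, or use the standard hierarchy x^(-4/7) ≫ |ln x| as x → 0⁺.
The indeterminate product → 0, so the limit = 5.

Final answer: 5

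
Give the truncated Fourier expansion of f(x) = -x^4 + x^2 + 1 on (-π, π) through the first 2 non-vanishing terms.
(-52 + 8·π^2)·cos(x) - π^4/5 + 1 + π^2/3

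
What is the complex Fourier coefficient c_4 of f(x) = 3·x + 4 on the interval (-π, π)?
Compute the real Fourier coefficients first: a_4 = 0, b_4 = -3/2.
Then c_4 = (a_4 − i·b_4)/2 = 3·i/4.

Final answer: 3·i/4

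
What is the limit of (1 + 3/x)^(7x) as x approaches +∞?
As x → +∞: write (1 + 3/x)^(7x) = ((1 + 3/x)^x)^7 → (e^3)^7 = e^21.
Limit = e^(21).

Final answer: e^(21)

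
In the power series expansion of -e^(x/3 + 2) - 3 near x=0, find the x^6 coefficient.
Expand to order 6: -e^(x/3 + 2) - 3 = -x^6·e^(2)/524880 - x^5·e^(2)/29160 - x^4·e^(2)/1944 - x^3·e^(2)/162 - x^2·e^(2)/18 - x·e^(2)/3 - e^(2) - 3 + O(x^7).
The coefficient of x^6 is -e^(2)/524880.

Final answer: -e^(2)/524880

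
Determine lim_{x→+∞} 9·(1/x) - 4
Evaluate the dominant behaviour as x → +∞; each term tends to a finite value or vanishes.
Limit = -4.

Final answer: -4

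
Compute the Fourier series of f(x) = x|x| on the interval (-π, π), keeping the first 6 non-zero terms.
(-8 + 2·π^2)·sin(x)/π - π·sin(2·x) + (-8 + 18·π^2)·sin(3·x)/(27·π) - π·sin(4·x)/2 + (-8 + 50·π^2)·sin(5·x)/(125·π) - π·sin(6·x)/3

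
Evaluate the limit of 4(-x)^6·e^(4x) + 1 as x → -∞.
The product is a 0·∞ indeterminate form at x → -∞.
Rewrite the product as 4(-x)^6 / e^(-4x) (an ∞/∞ form) and apply L'Hôpital, or use the standard hierarchy e^(4|x|) ≫ |(-x)^6| as x → -∞.
The indeterminate product → 0, so the limit = 1.

Final answer: 1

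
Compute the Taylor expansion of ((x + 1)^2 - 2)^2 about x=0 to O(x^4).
4·x^3 + 2·x^2 - 4·x + 1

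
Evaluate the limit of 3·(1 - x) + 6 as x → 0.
Direct substitution at x = 0 gives 9.

Final answer: 9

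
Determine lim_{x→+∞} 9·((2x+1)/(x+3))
Evaluate the dominant behaviour as x → +∞; each term tends to a finite value or vanishes.
Limit = 18.

Final answer: 18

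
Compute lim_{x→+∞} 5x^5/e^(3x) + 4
The quotient is an ∞/∞ indeterminate form as x → +∞.
The exponential denominator e^(3x) dominates the polynomial numerator (e^x ≫ x^5 as x → ∞), so the quotient → 0.
Adding the constant: 0 + 4 = 4. Limit = 4.

Final answer: 4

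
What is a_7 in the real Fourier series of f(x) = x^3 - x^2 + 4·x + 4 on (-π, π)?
a_7 = (1/π) ∫_{-π}^{π} f(x)·cos(7x) dx.
Evaluate the integral (use parity and integration by parts as needed): a_7 = 4/49.

Final answer: 4/49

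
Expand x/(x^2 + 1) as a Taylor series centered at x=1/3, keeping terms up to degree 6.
3/10 + 18·(x - 1/3)/25 - 351·(x - 1/3)^2/500 - 567·(x - 1/3)^3/2500 + 19197·(x - 1/3)^4/25000 - 8019·(x - 1/3)^5/31250 - 671409·(x - 1/3)^6/1250000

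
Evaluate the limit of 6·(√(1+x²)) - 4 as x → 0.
Direct substitution at x = 0 gives 2.

Final answer: 2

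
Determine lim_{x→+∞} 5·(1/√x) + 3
Evaluate the dominant behaviour as x → +∞; each term tends to a finite value or vanishes.
Limit = 3.

Final answer: 3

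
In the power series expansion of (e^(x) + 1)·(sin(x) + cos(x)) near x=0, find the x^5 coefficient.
Expand to order 5: (e^(x) + 1)·(sin(x) + cos(x)) = -7·x^5/120 - x^4/8 - x^3/6 + x^2/2 + 3·x + 2 + O(x^6).
The coefficient of x^5 is -7/120.

Final answer: -7/120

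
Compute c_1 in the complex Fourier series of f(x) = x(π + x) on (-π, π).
Compute the real Fourier coefficients first: a_1 = -4, b_1 = 2·π.
Then c_1 = (a_1 − i·b_1)/2 = -2 - i·π.

Final answer: -2 - i·π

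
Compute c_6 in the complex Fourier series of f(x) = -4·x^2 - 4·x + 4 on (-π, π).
Compute the real Fourier coefficients first: a_6 = -4/9, b_6 = 4/3.
Then c_6 = (a_6 − i·b_6)/2 = -2/9 - 2·i/3.

Final answer: -2/9 - 2·i/3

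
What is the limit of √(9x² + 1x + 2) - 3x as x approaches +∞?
As x → +∞: multiply by the conjugate to get (1x+2)/(√(9x²+1x+2)+3x); the denominator ~ 6x, so the limit is 1/6.
Limit = 1/6.

Final answer: 1/6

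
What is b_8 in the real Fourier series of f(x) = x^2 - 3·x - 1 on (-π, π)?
b_8 = (1/π) ∫_{-π}^{π} f(x)·sin(8x) dx.
Evaluate the integral (use parity and integration by parts as needed): b_8 = 3/4.

Final answer: 3/4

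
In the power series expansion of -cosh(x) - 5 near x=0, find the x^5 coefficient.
Expand to order 5: -cosh(x) - 5 = -x^4/24 - x^2/2 - 6 + O(x^6).
The coefficient of x^5 is 0.

Final answer: 0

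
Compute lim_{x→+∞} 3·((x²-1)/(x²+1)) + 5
Evaluate the dominant behaviour as x → +∞; each term tends to a finite value or vanishes.
Limit = 8.

Final answer: 8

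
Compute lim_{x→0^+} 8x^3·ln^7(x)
This is a 0·∞ indeterminate form at x → 0⁺.
Rewrite the product as 8·ln^7(x) / x^(-3) and apply L'Hôpital, or use the standard hierarchy x^(-3) ≫ |ln x|^7 as x → 0⁺.
The indeterminate product → 0, so the limit = 0.

Final answer: 0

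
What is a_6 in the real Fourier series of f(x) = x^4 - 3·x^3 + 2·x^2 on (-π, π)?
a_6 = (1/π) ∫_{-π}^{π} f(x)·cos(6x) dx.
Evaluate the integral (use parity and integration by parts as needed): a_6 = 5/27 + 2·π^2/9.

Final answer: 5/27 + 2·π^2/9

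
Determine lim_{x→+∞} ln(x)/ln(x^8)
This is an ∞/∞ indeterminate form as x → +∞.
Write ln(x^8) = 8·ln(x), reducing the quotient to 1/8.
Limit = 1/8.

Final answer: 1/8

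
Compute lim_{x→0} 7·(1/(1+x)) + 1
Direct substitution at x = 0 gives 8.

Final answer: 8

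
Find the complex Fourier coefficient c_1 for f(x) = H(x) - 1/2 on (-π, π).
Compute the real Fourier coefficients first: a_1 = 0, b_1 = 2/π.
Then c_1 = (a_1 − i·b_1)/2 = -i/π.

Final answer: -i/π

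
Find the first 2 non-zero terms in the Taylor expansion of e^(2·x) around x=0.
2·x + 1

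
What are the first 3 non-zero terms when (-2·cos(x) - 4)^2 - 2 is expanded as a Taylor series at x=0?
2·x^4 - 12·x^2 + 34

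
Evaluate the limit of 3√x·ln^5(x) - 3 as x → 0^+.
The product is a 0·∞ indeterminate form at x → 0⁺.
Rewrite the product as 3·ln^5(x) / x^(-1/2) and apply L'Hôpital, or use the standard hierarchy x^(-1/2) ≫ |ln x|^5 as x → 0⁺.
The indeterminate product → 0, so the limit = -3.

Final answer: -3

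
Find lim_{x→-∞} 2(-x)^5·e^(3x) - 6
The product is a 0·∞ indeterminate form at x → -∞.
Rewrite the product as 2(-x)^5 / e^(-3x) (an ∞/∞ form) and apply L'Hôpital, or use the standard hierarchy e^(3|x|) ≫ |(-x)^5| as x → -∞.
The indeterminate product → 0, so the limit = -6.

Final answer: -6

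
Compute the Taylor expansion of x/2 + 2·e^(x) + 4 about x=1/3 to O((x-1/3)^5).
2·e^(1/3) + 25/6 + (1/2 + 2·e^(1/3))·(x - 1/3) + e^(1/3)·(x - 1/3)^2 + e^(1/3)·(x - 1/3)^3/3 + e^(1/3)·(x - 1/3)^4/12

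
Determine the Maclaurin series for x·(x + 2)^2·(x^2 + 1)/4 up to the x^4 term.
x^4 + 5·x^3/4 + x^2 + x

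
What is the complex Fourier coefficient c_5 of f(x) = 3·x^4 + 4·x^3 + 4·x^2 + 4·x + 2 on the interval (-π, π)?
Compute the real Fourier coefficients first: a_5 = -24·π^2/25 - 256/625, b_5 = 152/125 + 8·π^2/5.
Then c_5 = (a_5 − i·b_5)/2 = -12·π^2/25 - 128/625 - 4·i·π^2/5 - 76·i/125.

Final answer: -12·π^2/25 - 128/625 - 4·i·π^2/5 - 76·i/125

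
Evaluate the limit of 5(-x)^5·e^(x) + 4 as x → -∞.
The product is a 0·∞ indeterminate form at x → -∞.
Rewrite the product as 5(-x)^5 / e^(-x) (an ∞/∞ form) and apply L'Hôpital, or use the standard hierarchy e^(|x|) ≫ |(-x)^5| as x → -∞.
The indeterminate product → 0, so the limit = 4.

Final answer: 4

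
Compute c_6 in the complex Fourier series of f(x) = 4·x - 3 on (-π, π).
Compute the real Fourier coefficients first: a_6 = 0, b_6 = -4/3.
Then c_6 = (a_6 − i·b_6)/2 = 2·i/3.

Final answer: 2·i/3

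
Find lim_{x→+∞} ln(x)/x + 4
The quotient is an ∞/∞ indeterminate form as x → +∞.
The polynomial denominator x dominates the logarithmic numerator (any positive power of x ≫ ln(x) as x → ∞), so the quotient → 0.
Adding the constant: 0 + 4 = 4. Limit = 4.

Final answer: 4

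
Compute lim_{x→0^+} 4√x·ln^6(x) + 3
The product is a 0·∞ indeterminate form at x → 0⁺.
Rewrite the product as 4·ln^6(x) / x^(-1/2) and apply L'Hôpital, or use the standard hierarchy x^(-1/2) ≫ |ln x|^6 as x → 0⁺.
The indeterminate product → 0, so the limit = 3.

Final answer: 3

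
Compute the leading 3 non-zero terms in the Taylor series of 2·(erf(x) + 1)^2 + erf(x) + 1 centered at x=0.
8·x^2/π + 10·x/√(π) + 3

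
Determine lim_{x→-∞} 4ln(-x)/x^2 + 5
The quotient is an ∞/∞ indeterminate form as x → -∞.
Compare growth rates of the dominant terms (exponentials ≫ polynomials ≫ logarithms), or apply L'Hôpital's rule; the quotient → 0.
Adding the constant: 0 + 5 = 5. Limit = 5.

Final answer: 5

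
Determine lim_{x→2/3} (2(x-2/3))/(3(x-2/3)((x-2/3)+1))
Both numerator and denominator → 0 as x → 2/3; this is a 0/0 indeterminate form.
Expand each to leading order near x = 2/3: numerator ~ 2·(x - 2/3), denominator ~ 3·(x - 2/3).
The limit of the ratio is 2/3.

Final answer: 2/3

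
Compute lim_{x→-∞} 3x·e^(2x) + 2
The product is a 0·∞ indeterminate form at x → -∞.
Rewrite the product as 3x / e^(-2x) (an ∞/∞ form) and apply L'Hôpital, or use the standard hierarchy e^(2|x|) ≫ |x| as x → -∞.
The indeterminate product → 0, so the limit = 2.

Final answer: 2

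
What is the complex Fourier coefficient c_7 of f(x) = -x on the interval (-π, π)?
Compute the real Fourier coefficients first: a_7 = 0, b_7 = -2/7.
Then c_7 = (a_7 − i·b_7)/2 = i/7.

Final answer: i/7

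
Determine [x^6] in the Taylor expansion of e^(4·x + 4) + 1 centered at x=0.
Expand to order 6: e^(4·x + 4) + 1 = 256·x^6·e^(4)/45 + 128·x^5·e^(4)/15 + 32·x^4·e^(4)/3 + 32·x^3·e^(4)/3 + 8·x^2·e^(4) + 4·x·e^(4) + 1 + e^(4) + O(x^7).
The coefficient of x^6 is 256·e^(4)/45.

Final answer: 256·e^(4)/45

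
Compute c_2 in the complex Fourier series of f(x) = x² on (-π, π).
Compute the real Fourier coefficients first: a_2 = 1, b_2 = 0.
Then c_2 = (a_2 − i·b_2)/2 = 1/2.

Final answer: 1/2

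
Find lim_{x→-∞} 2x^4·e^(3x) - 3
The product is a 0·∞ indeterminate form at x → -∞.
Rewrite the product as 2x^4 / e^(-3x) (an ∞/∞ form) and apply L'Hôpital, or use the standard hierarchy e^(3|x|) ≫ |x^4| as x → -∞.
The indeterminate product → 0, so the limit = -3.

Final answer: -3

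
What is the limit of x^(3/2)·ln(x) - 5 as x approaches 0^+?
The product is a 0·∞ indeterminate form at x → 0⁺.
Rewrite the product as ln(x) / x^(-3/2) and apply L'Hôpital, or use the standard hierarchy x^(-3/2) ≫ |ln x| as x → 0⁺.
The indeterminate product → 0, so the limit = -5.

Final answer: -5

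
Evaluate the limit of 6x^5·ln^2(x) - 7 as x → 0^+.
The product is a 0·∞ indeterminate form at x → 0⁺.
Rewrite the product as 6·ln^2(x) / x^(-5) and apply L'Hôpital, or use the standard hierarchy x^(-5) ≫ |ln x|^2 as x → 0⁺.
The indeterminate product → 0, so the limit = -7.

Final answer: -7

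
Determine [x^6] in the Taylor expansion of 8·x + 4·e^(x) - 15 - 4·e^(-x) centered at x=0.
Expand to order 6: 8·x + 4·e^(x) - 15 - 4·e^(-x) = x^5/15 + 4·x^3/3 + 16·x - 15 + O(x^7).
The coefficient of x^6 is 0.

Final answer: 0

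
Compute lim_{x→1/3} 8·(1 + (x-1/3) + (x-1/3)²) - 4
Direct substitution at x = 1/3 gives 4.

Final answer: 4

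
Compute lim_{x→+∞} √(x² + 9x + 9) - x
This is an ∞ − ∞ indeterminate form.
Multiply and divide by the conjugate √(x²+9x + 9) + x; the x² terms cancel, leaving (9x + 9)/(√(x²+9x + 9)+x) → 9/2.
Limit = 9/2.

Final answer: 9/2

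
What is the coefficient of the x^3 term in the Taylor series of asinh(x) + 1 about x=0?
Expand to order 3: asinh(x) + 1 = -x^3/6 + x + 1 + O(x^4).
The coefficient of x^3 is -1/6.

Final answer: -1/6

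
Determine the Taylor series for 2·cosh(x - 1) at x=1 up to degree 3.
2 + (x - 1)^2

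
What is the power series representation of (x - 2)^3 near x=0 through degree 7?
x^3 - 6·x^2 + 12·x - 8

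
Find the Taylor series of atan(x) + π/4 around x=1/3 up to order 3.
atan(1/3) + π/4 + 9·(x - 1/3)/10 - 27·(x - 1/3)^2/100 - 81·(x - 1/3)^3/500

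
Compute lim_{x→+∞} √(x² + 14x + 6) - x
This is an ∞ − ∞ indeterminate form.
Multiply and divide by the conjugate √(x²+14x + 6) + x; the x² terms cancel, leaving (14x + 6)/(√(x²+14x + 6)+x) → 14/2 = 7.
Limit = 7.

Final answer: 7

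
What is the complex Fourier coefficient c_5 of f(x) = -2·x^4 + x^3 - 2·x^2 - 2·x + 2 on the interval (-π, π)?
Compute the real Fourier coefficients first: a_5 = 104/625 + 16·π^2/25, b_5 = -112/125 + 2·π^2/5.
Then c_5 = (a_5 − i·b_5)/2 = 52/625 + 8·π^2/25 - i·π^2/5 + 56·i/125.

Final answer: 52/625 + 8·π^2/25 - i·π^2/5 + 56·i/125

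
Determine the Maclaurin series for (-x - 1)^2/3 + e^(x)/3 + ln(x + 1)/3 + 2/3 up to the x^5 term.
5·x^5/72 - 5·x^4/72 + x^3/6 + x^2/3 + 4·x/3 + 4/3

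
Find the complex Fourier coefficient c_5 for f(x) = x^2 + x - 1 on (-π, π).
Compute the real Fourier coefficients first: a_5 = -4/25, b_5 = 2/5.
Then c_5 = (a_5 − i·b_5)/2 = -2/25 - i/5.

Final answer: -2/25 - i/5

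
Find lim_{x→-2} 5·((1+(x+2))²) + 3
Direct substitution at x = -2 gives 8.

Final answer: 8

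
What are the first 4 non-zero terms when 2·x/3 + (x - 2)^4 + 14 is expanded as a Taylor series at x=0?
-8·x^3 + 24·x^2 - 94·x/3 + 30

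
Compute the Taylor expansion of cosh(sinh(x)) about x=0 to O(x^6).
5·x^4/24 + x^2/2 + 1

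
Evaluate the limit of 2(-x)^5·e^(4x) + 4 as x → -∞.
The product is a 0·∞ indeterminate form at x → -∞.
Rewrite the product as 2(-x)^5 / e^(-4x) (an ∞/∞ form) and apply L'Hôpital, or use the standard hierarchy e^(4|x|) ≫ |(-x)^5| as x → -∞.
The indeterminate product → 0, so the limit = 4.

Final answer: 4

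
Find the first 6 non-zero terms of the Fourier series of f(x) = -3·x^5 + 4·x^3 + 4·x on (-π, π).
(-760 - 6·π^4 + 128·π^2)·sin(x) + (-19·π^2 + 49/2 + 3·π^4)·sin(2·x) + (-2·π^4 - 56/27 + 64·π^2/9)·sin(3·x) + (-31·π^2/8 - 35/64 + 3·π^4/2)·sin(4·x) + (-6·π^4/5 + 616/625 + 64·π^2/25)·sin(5·x) + (-17·π^2/9 - 55/54 + π^4)·sin(6·x)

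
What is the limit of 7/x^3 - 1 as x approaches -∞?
Evaluate the dominant behaviour as x → -∞; each term tends to a finite value or vanishes.
Limit = -1.

Final answer: -1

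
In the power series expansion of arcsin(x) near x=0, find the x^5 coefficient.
Expand to order 5: arcsin(x) = 3·x^5/40 + x^3/6 + x + O(x^6).
The coefficient of x^5 is 3/40.

Final answer: 3/40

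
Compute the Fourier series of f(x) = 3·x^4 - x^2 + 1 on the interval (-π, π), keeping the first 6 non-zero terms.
(148 - 24·π^2)·cos(x) + (-10 + 6·π^2)·cos(2·x) + (20/9 - 8·π^2/3)·cos(3·x) + (-13/16 + 3·π^2/2)·cos(4·x) + (244/625 - 24·π^2/25)·cos(5·x) - π^2/3 + 1 + 3·π^4/5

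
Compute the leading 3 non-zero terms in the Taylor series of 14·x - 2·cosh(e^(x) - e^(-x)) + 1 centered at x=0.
-4·x^2 + 14·x - 1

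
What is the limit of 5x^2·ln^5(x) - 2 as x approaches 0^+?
The product is a 0·∞ indeterminate form at x → 0⁺.
Rewrite the product as 5·ln^5(x) / x^(-2) and apply L'Hôpital, or use the standard hierarchy x^(-2) ≫ |ln x|^5 as x → 0⁺.
The indeterminate product → 0, so the limit = -2.

Final answer: -2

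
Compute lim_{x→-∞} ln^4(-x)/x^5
This is an ∞/∞ indeterminate form as x → -∞.
Compare growth rates of the dominant terms (exponentials ≫ polynomials ≫ logarithms), or apply L'Hôpital's rule; the quotient → 0.
Limit = 0.

Final answer: 0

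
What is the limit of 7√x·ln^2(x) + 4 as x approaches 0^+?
The product is a 0·∞ indeterminate form at x → 0⁺.
Rewrite the product as 7·ln^2(x) / x^(-1/2) and apply L'Hôpital, or use the standard hierarchy x^(-1/2) ≫ |ln x|^2 as x → 0⁺.
The indeterminate product → 0, so the limit = 4.

Final answer: 4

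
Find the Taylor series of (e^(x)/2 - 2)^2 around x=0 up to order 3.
-x^2/2 - 3·x/2 + 9/4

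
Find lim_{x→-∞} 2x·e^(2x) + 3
The product is a 0·∞ indeterminate form at x → -∞.
Rewrite the product as 2x / e^(-2x) (an ∞/∞ form) and apply L'Hôpital, or use the standard hierarchy e^(2|x|) ≫ |x| as x → -∞.
The indeterminate product → 0, so the limit = 3.

Final answer: 3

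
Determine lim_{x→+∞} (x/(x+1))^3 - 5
As x → +∞: x/(x+1) = 1/(1 + 1/x) → 1, and the 3rd power of a limit-1 base also → 1; with the additive constant, 1 - 5 = -4.
Limit = -4.

Final answer: -4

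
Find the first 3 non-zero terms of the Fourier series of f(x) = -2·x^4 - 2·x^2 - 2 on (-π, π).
(-88 + 16·π^2)·cos(x) + (4 - 4·π^2)·cos(2·x) - 2·π^4/5 - 2·π^2/3 - 2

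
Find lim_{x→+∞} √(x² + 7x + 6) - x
This is an ∞ − ∞ indeterminate form.
Multiply and divide by the conjugate √(x²+7x + 6) + x; the x² terms cancel, leaving (7x + 6)/(√(x²+7x + 6)+x) → 7/2.
Limit = 7/2.

Final answer: 7/2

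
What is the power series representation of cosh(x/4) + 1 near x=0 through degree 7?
x^6/2949120 + x^4/6144 + x^2/32 + 2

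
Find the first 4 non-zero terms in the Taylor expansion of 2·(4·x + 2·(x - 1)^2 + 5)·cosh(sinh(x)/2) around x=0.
6439·x^6/23040 + 215·x^4/192 + 23·x^2/4 + 14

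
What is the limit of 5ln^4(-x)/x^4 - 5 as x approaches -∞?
The quotient is an ∞/∞ indeterminate form as x → -∞.
Compare growth rates of the dominant terms (exponentials ≫ polynomials ≫ logarithms), or apply L'Hôpital's rule; the quotient → 0.
Adding the constant: 0 - 5 = -5. Limit = -5.

Final answer: -5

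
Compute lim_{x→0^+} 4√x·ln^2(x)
This is a 0·∞ indeterminate form at x → 0⁺.
Rewrite the product as 4·ln^2(x) / x^(-1/2) and apply L'Hôpital, or use the standard hierarchy x^(-1/2) ≫ |ln x|^2 as x → 0⁺.
The indeterminate product → 0, so the limit = 0.

Final answer: 0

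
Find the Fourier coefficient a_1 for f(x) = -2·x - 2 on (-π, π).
a_1 = (1/π) ∫_{-π}^{π} f(x)·cos(1x) dx.
Evaluate the integral (use parity and integration by parts as needed): a_1 = 0.

Final answer: 0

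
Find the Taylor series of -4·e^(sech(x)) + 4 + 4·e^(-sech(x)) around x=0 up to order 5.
x^4·(-4·e/3 - e^(-1)/3) + x^2·(2·e^(-1) + 2·e) - 4·e + 4·e^(-1) + 4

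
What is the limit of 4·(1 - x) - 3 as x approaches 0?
Direct substitution at x = 0 gives 1.

Final answer: 1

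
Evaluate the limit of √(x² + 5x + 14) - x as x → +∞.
This is an ∞ − ∞ indeterminate form.
Multiply and divide by the conjugate √(x²+5x + 14) + x; the x² terms cancel, leaving (5x + 14)/(√(x²+5x + 14)+x) → 5/2.
Limit = 5/2.

Final answer: 5/2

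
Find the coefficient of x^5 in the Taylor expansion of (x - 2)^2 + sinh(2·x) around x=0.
Expand to order 5: (x - 2)^2 + sinh(2·x) = 4·x^5/15 + 4·x^3/3 + x^2 - 2·x + 4 + O(x^6).
The coefficient of x^5 is 4/15.

Final answer: 4/15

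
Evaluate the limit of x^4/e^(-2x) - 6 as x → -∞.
The quotient is an ∞/∞ indeterminate form as x → -∞.
Compare growth rates of the dominant terms (exponentials ≫ polynomials ≫ logarithms), or apply L'Hôpital's rule; the quotient → 0.
Adding the constant: 0 - 6 = -6. Limit = -6.

Final answer: -6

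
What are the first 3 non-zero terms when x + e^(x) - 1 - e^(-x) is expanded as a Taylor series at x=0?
x^3/3 + 3·x - 1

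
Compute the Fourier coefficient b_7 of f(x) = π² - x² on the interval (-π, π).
b_7 = (1/π) ∫_{-π}^{π} f(x)·sin(7x) dx.
Evaluate the integral (use parity and integration by parts as needed): b_7 = 0.

Final answer: 0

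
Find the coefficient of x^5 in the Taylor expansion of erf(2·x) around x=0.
Expand to order 5: erf(2·x) = 32·x^5/(5·√(π)) - 16·x^3/(3·√(π)) + 4·x/√(π) + O(x^6).
The coefficient of x^5 is 32/(5·√(π)).

Final answer: 32/(5·√(π))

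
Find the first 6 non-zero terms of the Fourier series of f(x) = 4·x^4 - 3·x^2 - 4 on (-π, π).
(204 - 32·π^2)·cos(x) + (-15 + 8·π^2)·cos(2·x) + (100/27 - 32·π^2/9)·cos(3·x) + (-3/2 + 2·π^2)·cos(4·x) + (492/625 - 32·π^2/25)·cos(5·x) - π^2 - 4 + 4·π^4/5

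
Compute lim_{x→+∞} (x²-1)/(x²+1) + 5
Evaluate the dominant behaviour as x → +∞; each term tends to a finite value or vanishes.
Limit = 6.

Final answer: 6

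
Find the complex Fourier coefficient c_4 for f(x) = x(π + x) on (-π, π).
Compute the real Fourier coefficients first: a_4 = 1/4, b_4 = -π/2.
Then c_4 = (a_4 − i·b_4)/2 = 1/8 + i·π/4.

Final answer: 1/8 + i·π/4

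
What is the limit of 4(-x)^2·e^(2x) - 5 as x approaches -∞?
The product is a 0·∞ indeterminate form at x → -∞.
Rewrite the product as 4(-x)^2 / e^(-2x) (an ∞/∞ form) and apply L'Hôpital, or use the standard hierarchy e^(2|x|) ≫ |(-x)^2| as x → -∞.
The indeterminate product → 0, so the limit = -5.

Final answer: -5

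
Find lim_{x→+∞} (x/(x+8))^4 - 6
As x → +∞: x/(x+8) = 1/(1 + 8/x) → 1, and the 4th power of a limit-1 base also → 1; with the additive constant, 1 - 6 = -5.
Limit = -5.

Final answer: -5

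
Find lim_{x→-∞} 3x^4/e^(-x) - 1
The quotient is an ∞/∞ indeterminate form as x → -∞.
Compare growth rates of the dominant terms (exponentials ≫ polynomials ≫ logarithms), or apply L'Hôpital's rule; the quotient → 0.
Adding the constant: 0 - 1 = -1. Limit = -1.

Final answer: -1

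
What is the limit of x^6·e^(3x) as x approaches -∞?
This is a 0·∞ indeterminate form at x → -∞.
Rewrite the product as x^6 / e^(-3x) (an ∞/∞ form) and apply L'Hôpital, or use the standard hierarchy e^(3|x|) ≫ |x^6| as x → -∞.
The indeterminate product → 0, so the limit = 0.

Final answer: 0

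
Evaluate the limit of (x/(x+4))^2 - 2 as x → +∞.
As x → +∞: x/(x+4) = 1/(1 + 4/x) → 1, and the 2nd power of a limit-1 base also → 1; with the additive constant, 1 - 2 = -1.
Limit = -1.

Final answer: -1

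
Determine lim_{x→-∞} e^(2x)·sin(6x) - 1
Evaluate the dominant behaviour as x → -∞; each term tends to a finite value or vanishes.
Limit = -1.

Final answer: -1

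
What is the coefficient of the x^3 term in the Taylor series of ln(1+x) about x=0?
Expand to order 3: ln(1+x) = x^3/3 - x^2/2 + x + O(x^4).
The coefficient of x^3 is 1/3.

Final answer: 1/3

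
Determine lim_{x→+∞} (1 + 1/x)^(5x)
As x → +∞: write (1 + 1/x)^(5x) = ((1 + 1/x)^x)^5 → (e^1)^5 = e^5.
Limit = e^(5).

Final answer: e^(5)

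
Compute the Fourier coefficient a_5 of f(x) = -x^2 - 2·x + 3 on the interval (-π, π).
a_5 = (1/π) ∫_{-π}^{π} f(x)·cos(5x) dx.
Evaluate the integral (use parity and integration by parts as needed): a_5 = 4/25.

Final answer: 4/25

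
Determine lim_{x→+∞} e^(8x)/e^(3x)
This is an ∞/∞ indeterminate form as x → +∞.
Rewrite e^(8x)/e^(3x) = e^((8−3)x) = e^(5x); the exponent coefficient is 5 > 0 so e^(5x) → ∞.
Limit = ∞.

Final answer: ∞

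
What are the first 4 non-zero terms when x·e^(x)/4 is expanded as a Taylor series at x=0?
x^4/24 + x^3/8 + x^2/4 + x/4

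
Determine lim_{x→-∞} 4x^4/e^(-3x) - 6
The quotient is an ∞/∞ indeterminate form as x → -∞.
Compare growth rates of the dominant terms (exponentials ≫ polynomials ≫ logarithms), or apply L'Hôpital's rule; the quotient → 0.
Adding the constant: 0 - 6 = -6. Limit = -6.

Final answer: -6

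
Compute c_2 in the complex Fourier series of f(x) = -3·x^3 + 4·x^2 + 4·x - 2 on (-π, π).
Compute the real Fourier coefficients first: a_2 = 4, b_2 = -17/2 + 3·π^2.
Then c_2 = (a_2 − i·b_2)/2 = 2 - 3·i·π^2/2 + 17·i/4.

Final answer: 2 - 3·i·π^2/2 + 17·i/4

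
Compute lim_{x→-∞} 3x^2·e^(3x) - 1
The product is a 0·∞ indeterminate form at x → -∞.
Rewrite the product as 3x^2 / e^(-3x) (an ∞/∞ form) and apply L'Hôpital, or use the standard hierarchy e^(3|x|) ≫ |x^2| as x → -∞.
The indeterminate product → 0, so the limit = -1.

Final answer: -1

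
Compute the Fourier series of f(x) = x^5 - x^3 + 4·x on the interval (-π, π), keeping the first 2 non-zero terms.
(-42·π^2 + 2·π^4 + 260)·sin(x) + (-π^4 - 13 + 6·π^2)·sin(2·x)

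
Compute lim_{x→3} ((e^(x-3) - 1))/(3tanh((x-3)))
Both numerator and denominator → 0 as x → 3; this is a 0/0 indeterminate form.
Expand each to leading order near x = 3: numerator ~ (x - 3), denominator ~ 3·(x - 3).
The limit of the ratio is 1/3.

Final answer: 1/3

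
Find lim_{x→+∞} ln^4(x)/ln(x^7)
This is an ∞/∞ indeterminate form as x → +∞.
Write ln(x^7) = 7·ln(x), reducing the quotient to ln^3(x)/7 → ∞.
Limit = ∞.

Final answer: ∞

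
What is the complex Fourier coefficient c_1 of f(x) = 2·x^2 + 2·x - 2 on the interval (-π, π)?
Compute the real Fourier coefficients first: a_1 = -8, b_1 = 4.
Then c_1 = (a_1 − i·b_1)/2 = -4 - 2·i.

Final answer: -4 - 2·i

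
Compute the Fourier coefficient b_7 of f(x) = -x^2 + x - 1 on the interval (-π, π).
b_7 = (1/π) ∫_{-π}^{π} f(x)·sin(7x) dx.
Evaluate the integral (use parity and integration by parts as needed): b_7 = 2/7.

Final answer: 2/7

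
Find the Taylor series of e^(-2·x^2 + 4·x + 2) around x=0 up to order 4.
-10·x^4·e^(2)/3 + 8·x^3·e^(2)/3 + 6·x^2·e^(2) + 4·x·e^(2) + e^(2)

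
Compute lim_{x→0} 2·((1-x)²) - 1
Direct substitution at x = 0 gives 1.

Final answer: 1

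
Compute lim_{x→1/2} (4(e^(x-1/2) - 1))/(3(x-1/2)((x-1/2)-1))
Both numerator and denominator → 0 as x → 1/2; this is a 0/0 indeterminate form.
Expand each to leading order near x = 1/2: numerator ~ 4·(x - 1/2), denominator ~ -3·(x - 1/2).
The limit of the ratio is -4/3.

Final answer: -4/3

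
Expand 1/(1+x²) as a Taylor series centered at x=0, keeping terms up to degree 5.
x^4 - x^2 + 1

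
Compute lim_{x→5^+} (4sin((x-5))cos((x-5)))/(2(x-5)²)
Both numerator and denominator → 0 as x → 5^+; this is a 0/0 indeterminate form.
Expand each to leading order near x = 5: numerator ~ 4·(x - 5), denominator ~ 2·(x - 5)^2.
The limit of the ratio is ∞.

Final answer: ∞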